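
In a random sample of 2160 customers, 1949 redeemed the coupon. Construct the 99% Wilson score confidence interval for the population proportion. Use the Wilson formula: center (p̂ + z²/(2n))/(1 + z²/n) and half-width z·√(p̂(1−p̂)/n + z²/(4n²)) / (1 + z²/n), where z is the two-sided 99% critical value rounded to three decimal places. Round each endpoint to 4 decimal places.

Here p̂ = 1949/2160 = 0.90231 and z = 2.576 (z² = 6.635776).
1 + z²/n = 1.003072.
Adjusted center: (0.90231 + z²/(2n))/1.003072 = 0.90108.
Radicand: p̂(1−p̂)/n + z²/(4n²) = 0.000040807 + 0.000000356 = 0.000041163.
Half-width = z·√(radicand)/denom = 2.576·0.006416/1.003072 = 0.01648.
CI: 0.90108 ± 0.01648 = (0.8846, 0.9176).

(0.8846, 0.9176)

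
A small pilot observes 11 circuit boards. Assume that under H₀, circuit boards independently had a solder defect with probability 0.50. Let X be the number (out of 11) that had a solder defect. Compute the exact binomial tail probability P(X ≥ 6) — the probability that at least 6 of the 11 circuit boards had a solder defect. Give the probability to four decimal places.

P = 0.5000

X is binomial with n = 11 and p = 0.50.
P(X ≥ 6) = Σ_{j=6}^{11} C(11,j)·0.50^j·0.50^{11−j}.
= 0.225586 + 0.161133 + 0.080566 + 0.026855 + 0.005371 + 0.000488 = 0.5000.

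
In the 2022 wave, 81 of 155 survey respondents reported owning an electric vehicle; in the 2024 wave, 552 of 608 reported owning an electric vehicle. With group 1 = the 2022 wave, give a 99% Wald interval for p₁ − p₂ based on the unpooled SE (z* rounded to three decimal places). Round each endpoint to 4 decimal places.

(-0.4930, -0.2776)

p̂₁ = 0.52258, p̂₂ = 0.90789, so the observed difference is -0.38531.
Unpooled SE = √(p̂₁(1−p̂₁)/n₁ + p̂₂(1−p̂₂)/n₂) = √(0.001609614 + 0.000137536) = 0.041799.
The 99% critical value is z* = 2.576. Margin = 2.576·0.041799 = 0.10767.
So the interval runs from -0.4930 to -0.2776.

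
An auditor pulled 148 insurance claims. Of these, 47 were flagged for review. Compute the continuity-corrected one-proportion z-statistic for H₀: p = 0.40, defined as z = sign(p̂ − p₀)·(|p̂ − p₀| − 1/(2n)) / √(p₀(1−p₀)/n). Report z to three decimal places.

Sample proportion p̂ = 47/148 = 0.31757. p̂ − p₀ = -0.082432.
1/(2n) = 0.003378.
Corrected numerator: |-0.082432| − 0.003378 = 0.079054.
Under H₀, SE = √(p₀(1−p₀)/n) = √(0.40·0.60/148) = √0.001621622 = 0.040269.
z = (−)0.079054/0.040269 = -1.963.

z = -1.963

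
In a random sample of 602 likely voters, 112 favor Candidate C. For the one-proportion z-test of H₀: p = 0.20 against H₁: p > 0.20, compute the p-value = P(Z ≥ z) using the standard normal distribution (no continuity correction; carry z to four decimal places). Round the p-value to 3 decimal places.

With x = 112 successes in n = 602, p̂ = 0.18605.
SE₀ = √(0.20·0.80/602) = 0.016303.
z = (p̂ − p₀)/SE = (112/602 − 0.20)/0.016303 ≈ -0.8559.
p-value = P(Z ≥ z) with z = -0.8559 → 0.804.

p-value = 0.804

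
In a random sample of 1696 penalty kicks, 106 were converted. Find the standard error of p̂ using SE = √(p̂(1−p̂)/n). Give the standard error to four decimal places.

p̂ = 106/1696 = 0.06250.
p̂(1−p̂) = 0.058594.
Dividing by n and taking the root: √0.000034548 = 0.0059.

SE = 0.0059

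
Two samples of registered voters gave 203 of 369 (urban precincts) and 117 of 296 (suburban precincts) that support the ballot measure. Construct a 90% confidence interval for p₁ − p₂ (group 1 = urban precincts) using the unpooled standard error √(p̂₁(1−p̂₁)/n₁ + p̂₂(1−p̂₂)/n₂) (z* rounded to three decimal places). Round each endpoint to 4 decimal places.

p̂₁ = 203/369 = 0.55014, p̂₂ = 117/296 = 0.39527; p̂₁ − p̂₂ = 0.15487.
SE = √(0.000670695 + 0.000807539) = √0.001478234 = 0.038448.
For 90% confidence, z* = 1.645. Margin = 1.645·0.038448 = 0.06325.
CI: 0.15487 ± 0.06325 = (0.0916, 0.2181).

(0.0916, 0.2181)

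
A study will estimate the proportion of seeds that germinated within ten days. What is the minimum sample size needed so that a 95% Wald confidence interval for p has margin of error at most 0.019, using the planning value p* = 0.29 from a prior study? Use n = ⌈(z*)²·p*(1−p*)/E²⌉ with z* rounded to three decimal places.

n = 2192

The 95% critical value is z* = 1.960.
p*(1−p*) = 0.2059.
(z*)²·p*(1−p*)/E² = 3.841600·0.2059/0.000361 = 2191.095.
⌈2191.095⌉ = 2192.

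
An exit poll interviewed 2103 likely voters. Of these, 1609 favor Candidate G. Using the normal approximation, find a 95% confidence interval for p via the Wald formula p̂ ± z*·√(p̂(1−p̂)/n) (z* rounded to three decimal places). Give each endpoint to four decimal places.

Sample proportion p̂ = 1609/2103 = 0.76510.
SE = √(p̂(1−p̂)/n) = √(0.179723/2103) = 0.009244.
z* = 1.960 at the 95% level.
Margin = 1.960·0.009244 = 0.01812.
Interval: 0.76510 ± 0.01812 → (0.7470, 0.7832).

(0.7470, 0.7832)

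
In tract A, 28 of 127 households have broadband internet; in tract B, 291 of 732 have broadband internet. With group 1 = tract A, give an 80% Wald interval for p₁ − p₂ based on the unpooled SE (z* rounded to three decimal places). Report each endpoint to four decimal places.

(-0.2296, -0.1245)

p̂₁ = 0.22047, p̂₂ = 0.39754, so the observed difference is -0.17707.
SE = √(0.001353263 + 0.000327189) = √0.001680452 = 0.040993.
The 80% critical value is z* = 1.282. Margin of error = 0.05255.
CI: -0.17707 ± 0.05255 = (-0.2296, -0.1245).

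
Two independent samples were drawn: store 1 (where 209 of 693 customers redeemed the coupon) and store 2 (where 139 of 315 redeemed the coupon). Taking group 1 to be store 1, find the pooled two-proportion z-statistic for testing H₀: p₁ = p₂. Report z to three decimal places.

z = -4.323

p̂₁ = 209/693 = 0.30159, p̂₂ = 139/315 = 0.44127.
Pooling: p̂ = 348/1008 = 0.34524.
SE = √[p̂(1−p̂)(1/n₁+1/n₂)] = √[0.34524·0.65476·(1/693+1/315)] ≈ 0.032308.
z = -0.13968/0.032308 = -4.323.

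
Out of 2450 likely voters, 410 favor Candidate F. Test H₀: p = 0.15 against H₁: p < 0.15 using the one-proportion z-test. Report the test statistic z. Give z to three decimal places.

z = 2.405

Sample proportion p̂ = 410/2450 = 0.16735.
SE₀ = √(0.15·0.85/2450) = 0.007214.
z = (0.16735 − 0.15)/0.007214 = 0.01735/0.007214 = 2.405.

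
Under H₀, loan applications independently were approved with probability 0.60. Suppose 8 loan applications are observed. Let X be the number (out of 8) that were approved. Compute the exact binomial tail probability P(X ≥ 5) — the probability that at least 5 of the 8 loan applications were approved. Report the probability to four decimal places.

X is binomial with n = 8 and p = 0.60.
P(X ≥ 5) = C(8,5)·0.60^5·0.40^3 + C(8,6)·0.60^6·0.40^2 + C(8,7)·0.60^7·0.40^1 + C(8,8)·0.60^8·0.40^0.
= 0.278692 + 0.209019 + 0.089580 + 0.016796 = 0.5941.

P = 0.5941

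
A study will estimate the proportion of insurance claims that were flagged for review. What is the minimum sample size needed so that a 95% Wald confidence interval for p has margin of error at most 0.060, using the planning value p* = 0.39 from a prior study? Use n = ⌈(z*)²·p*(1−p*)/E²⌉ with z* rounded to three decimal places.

The 95% critical value is z* = 1.960.
p*(1−p*) = 0.39·0.61 = 0.2379.
Required n before rounding: 3.841600 × 0.2379 / 0.060² = 253.866.
Rounding up, n = 254.

n = 254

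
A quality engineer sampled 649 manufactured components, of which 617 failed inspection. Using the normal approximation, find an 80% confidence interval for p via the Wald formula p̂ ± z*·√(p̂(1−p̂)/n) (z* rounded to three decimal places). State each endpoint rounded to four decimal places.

Sample proportion p̂ = 617/649 = 0.95069.
SE = √(p̂(1−p̂)/n) = √(0.046875/649) = 0.008499.
The 80% critical value is z* = 1.282.
Margin = 1.282·0.008499 = 0.01090.
CI: 0.95069 ± 0.01090 = (0.9398, 0.9616).

(0.9398, 0.9616)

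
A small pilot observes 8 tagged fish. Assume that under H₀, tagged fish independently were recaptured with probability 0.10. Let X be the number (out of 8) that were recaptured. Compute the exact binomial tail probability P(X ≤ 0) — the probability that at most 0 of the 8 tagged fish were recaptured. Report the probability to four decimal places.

P = 0.4305

X is binomial with n = 8 and p = 0.10.
P(X ≤ 0) = C(8,0)·0.10^0·0.90^8.
= 0.430467 = 0.4305.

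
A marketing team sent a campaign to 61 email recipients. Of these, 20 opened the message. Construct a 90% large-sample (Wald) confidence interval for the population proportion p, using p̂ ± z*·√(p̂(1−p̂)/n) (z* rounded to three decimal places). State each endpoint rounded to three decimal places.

(0.229, 0.427)

Sample proportion p̂ = 20/61 = 0.32787.
Standard error of p̂: √(0.220371/61) = √0.003612637 = 0.060105.
For 90% confidence, z* = 1.645.
Margin of error: 1.645 × 0.060105 = 0.09887.
CI: 0.32787 ± 0.09887 = (0.229, 0.427).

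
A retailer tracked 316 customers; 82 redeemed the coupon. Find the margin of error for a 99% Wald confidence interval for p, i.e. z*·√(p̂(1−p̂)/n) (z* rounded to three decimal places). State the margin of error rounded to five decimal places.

ME = 0.06352

Sample proportion p̂ = 82/316 = 0.25949.
SE(p̂) = √(0.25949·0.74051/316) = 0.024659.
z* = 2.576 at the 99% level.
So ME = 0.06352.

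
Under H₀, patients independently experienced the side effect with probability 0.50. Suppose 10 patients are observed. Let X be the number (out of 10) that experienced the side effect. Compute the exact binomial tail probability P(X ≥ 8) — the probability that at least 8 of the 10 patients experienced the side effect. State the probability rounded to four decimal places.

X is binomial with n = 10 and p = 0.50.
P(X ≥ 8) = C(10,8)·0.50^8·0.50^2 + C(10,9)·0.50^9·0.50^1 + C(10,10)·0.50^10·0.50^0.
= 0.043945 + 0.009766 + 0.000977 = 0.0547.

P = 0.0547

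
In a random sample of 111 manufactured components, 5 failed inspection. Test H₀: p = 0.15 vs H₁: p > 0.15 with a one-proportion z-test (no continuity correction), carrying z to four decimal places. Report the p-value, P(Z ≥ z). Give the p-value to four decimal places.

With x = 5 successes in n = 111, p̂ = 0.04505.
Null standard error: √(0.15·0.85/111) = √0.001148649 = 0.033892.
z = (p̂ − p₀)/SE = (5/111 − 0.15)/0.033892 ≈ -3.0968.
p-value = P(Z ≥ z) with z = -3.0968 → 0.9990.

p-value = 0.9990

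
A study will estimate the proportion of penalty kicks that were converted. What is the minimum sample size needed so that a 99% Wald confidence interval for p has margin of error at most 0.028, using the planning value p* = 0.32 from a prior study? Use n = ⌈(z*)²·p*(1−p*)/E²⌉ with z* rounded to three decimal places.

n = 1842

For 99% confidence, z* = 2.576.
p*(1−p*) = 0.32·0.68 = 0.2176.
Required n before rounding: 6.635776 × 0.2176 / 0.028² = 1841.766.
⌈1841.766⌉ = 1842.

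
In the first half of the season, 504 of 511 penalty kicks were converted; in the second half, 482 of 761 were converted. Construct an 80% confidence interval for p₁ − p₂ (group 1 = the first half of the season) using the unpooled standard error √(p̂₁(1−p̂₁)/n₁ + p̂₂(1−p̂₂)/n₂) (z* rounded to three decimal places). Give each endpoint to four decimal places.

p̂₁ = 0.98630, p̂₂ = 0.63338, so the observed difference is 0.35292.
Unpooled SE = √(p̂₁(1−p̂₁)/n₁ + p̂₂(1−p̂₂)/n₂) = √(0.000026440 + 0.000305139) = 0.018209.
The 80% critical value is z* = 1.282. Margin of error = 0.02334.
So the interval runs from 0.3296 to 0.3763.

(0.3296, 0.3763)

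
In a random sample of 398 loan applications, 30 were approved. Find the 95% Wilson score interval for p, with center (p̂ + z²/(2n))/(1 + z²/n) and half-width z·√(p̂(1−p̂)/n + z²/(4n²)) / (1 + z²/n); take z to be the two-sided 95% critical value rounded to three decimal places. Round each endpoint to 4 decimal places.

(0.0533, 0.1056)

Here p̂ = 30/398 = 0.07538 and z = 1.960 (z² = 3.841600).
Denominator 1 + z²/n = 1 + 3.841600/398 = 1.009652.
Adjusted center: (0.07538 + z²/(2n))/1.009652 = 0.07944.
Radicand: p̂(1−p̂)/n + z²/(4n²) = 0.000175114 + 0.000006063 = 0.000181177.
Half-width = 1.960·√0.000181177/1.009652 = 0.02613.
So the interval runs from 0.0533 to 0.1056.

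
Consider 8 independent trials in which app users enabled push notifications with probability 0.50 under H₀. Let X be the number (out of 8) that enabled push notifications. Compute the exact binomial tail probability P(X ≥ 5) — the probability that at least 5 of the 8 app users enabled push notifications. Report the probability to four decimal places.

P = 0.3633

X ~ Binomial(n=8, p=0.50).
P(X ≥ 5) = C(8,5)·0.50^5·0.50^3 + C(8,6)·0.50^6·0.50^2 + C(8,7)·0.50^7·0.50^1 + C(8,8)·0.50^8·0.50^0.
= 0.218750 + 0.109375 + 0.031250 + 0.003906 = 0.3633.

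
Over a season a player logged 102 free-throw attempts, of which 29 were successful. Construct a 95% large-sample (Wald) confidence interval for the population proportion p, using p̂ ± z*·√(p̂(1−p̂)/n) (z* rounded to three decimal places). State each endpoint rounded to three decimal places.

(0.197, 0.372)

With x = 29 successes in n = 102, p̂ = 0.28431.
SE(p̂) = √(0.28431·0.71569/102) = 0.044664.
For 95% confidence, z* = 1.960.
Margin of error: 1.960 × 0.044664 = 0.08754.
So the interval runs from 0.197 to 0.372.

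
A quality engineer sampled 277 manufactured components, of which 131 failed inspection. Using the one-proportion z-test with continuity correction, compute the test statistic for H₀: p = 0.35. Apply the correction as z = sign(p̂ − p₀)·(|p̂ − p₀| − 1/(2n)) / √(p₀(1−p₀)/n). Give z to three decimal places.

z = 4.226

With x = 131 successes in n = 277, p̂ = 0.47292. p̂ − p₀ = 0.122924.
Continuity correction 1/(2n) = 1/554 = 0.001805.
Corrected numerator: |0.122924| − 0.001805 = 0.121119.
SE₀ = √(0.35·0.65/277) = 0.028658.
z = (+)0.121119/0.028658 = 4.226.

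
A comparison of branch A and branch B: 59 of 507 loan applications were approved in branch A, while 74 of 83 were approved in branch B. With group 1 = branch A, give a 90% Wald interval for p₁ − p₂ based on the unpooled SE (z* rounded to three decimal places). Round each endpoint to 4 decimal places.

p̂₁ = 59/507 = 0.11637, p̂₂ = 74/83 = 0.89157; p̂₁ − p̂₂ = -0.77520.
Unpooled SE = √(p̂₁(1−p̂₁)/n₁ + p̂₂(1−p̂₂)/n₂) = √(0.000202818 + 0.001164769) = 0.036981.
z* = 1.645 at the 90% level. Margin of error = 0.06083.
So the interval runs from -0.8360 to -0.7144.

(-0.8360, -0.7144)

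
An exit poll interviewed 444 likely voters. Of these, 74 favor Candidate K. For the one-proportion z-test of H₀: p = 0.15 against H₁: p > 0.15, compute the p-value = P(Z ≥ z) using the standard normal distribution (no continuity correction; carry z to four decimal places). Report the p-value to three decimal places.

Sample proportion p̂ = 74/444 = 0.16667.
Under H₀, SE = √(p₀(1−p₀)/n) = √(0.15·0.85/444) = √0.000287162 = 0.016946.
z = (p̂ − p₀)/SE = (74/444 − 0.15)/0.016946 ≈ 0.9835.
From the standard normal, P(Z ≥ z) = 0.163.

p-value = 0.163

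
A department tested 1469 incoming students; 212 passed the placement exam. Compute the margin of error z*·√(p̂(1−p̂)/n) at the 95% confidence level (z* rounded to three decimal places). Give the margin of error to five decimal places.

p̂ = 212/1469 = 0.14432.
SE = √(p̂(1−p̂)/n) = √(0.123489/1469) = 0.009169.
z* = 1.960 at the 95% level.
Margin of error = z*·SE = 1.960 × 0.009169 = 0.01797.

ME = 0.01797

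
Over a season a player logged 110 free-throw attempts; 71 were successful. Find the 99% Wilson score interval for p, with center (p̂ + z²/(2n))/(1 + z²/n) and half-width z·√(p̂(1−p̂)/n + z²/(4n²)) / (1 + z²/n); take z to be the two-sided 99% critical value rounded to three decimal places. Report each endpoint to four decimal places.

(0.5228, 0.7516)

p̂ = 71/110 = 0.64545; z = 2.576, so z² = 6.635776.
Denominator 1 + z²/n = 1 + 6.635776/110 = 1.060325.
Center = (0.64545 + 0.030163)/1.060325 = 0.63718.
Radicand: p̂(1−p̂)/n + z²/(4n²) = 0.002080391 + 0.000137103 = 0.002217494.
Half-width = 2.576·√0.002217494/1.060325 = 0.11440.
CI: 0.63718 ± 0.11440 = (0.5228, 0.7516).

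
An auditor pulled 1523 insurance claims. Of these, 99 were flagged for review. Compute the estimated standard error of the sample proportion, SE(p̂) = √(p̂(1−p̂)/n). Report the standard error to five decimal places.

p̂ = 99/1523 = 0.06500.
p̂(1−p̂) = 0.060775.
Dividing by n and taking the root: √0.000039905 = 0.00632.

SE = 0.00632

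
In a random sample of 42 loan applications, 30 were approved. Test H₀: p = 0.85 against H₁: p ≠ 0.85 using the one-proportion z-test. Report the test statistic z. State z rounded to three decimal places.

p̂ = 30/42 = 0.71429.
Null standard error: √(0.85·0.15/42) = √0.003035714 = 0.055097.
Test statistic: z = -0.13571/0.055097 = -2.463.

z = -2.463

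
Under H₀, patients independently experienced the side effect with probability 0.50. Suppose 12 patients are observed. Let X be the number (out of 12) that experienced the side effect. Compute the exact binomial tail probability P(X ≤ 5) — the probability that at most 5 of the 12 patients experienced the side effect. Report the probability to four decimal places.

P = 0.3872

X ~ Binomial(n=12, p=0.50).
P(X ≤ 5) = Σ_{j=0}^{5} C(12,j)·0.50^j·0.50^{12−j}.
= 0.000244 + 0.002930 + 0.016113 + 0.053711 + 0.120850 + 0.193359 = 0.3872.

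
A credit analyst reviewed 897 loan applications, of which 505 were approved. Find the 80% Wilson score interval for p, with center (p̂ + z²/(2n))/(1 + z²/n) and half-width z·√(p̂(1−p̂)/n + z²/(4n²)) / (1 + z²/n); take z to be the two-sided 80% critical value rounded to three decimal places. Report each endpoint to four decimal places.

(0.5417, 0.5841)

p̂ = 505/897 = 0.56299; z = 1.282, so z² = 1.643524.
1 + z²/n = 1.001832.
Adjusted center: (0.56299 + z²/(2n))/1.001832 = 0.56287.
Radicand: p̂(1−p̂)/n + z²/(4n²) = 0.000274284 + 0.000000511 = 0.000274795.
Half-width = z·√(radicand)/denom = 1.282·0.016577/1.001832 = 0.02121.
Interval: 0.56287 ± 0.02121 → (0.5417, 0.5841).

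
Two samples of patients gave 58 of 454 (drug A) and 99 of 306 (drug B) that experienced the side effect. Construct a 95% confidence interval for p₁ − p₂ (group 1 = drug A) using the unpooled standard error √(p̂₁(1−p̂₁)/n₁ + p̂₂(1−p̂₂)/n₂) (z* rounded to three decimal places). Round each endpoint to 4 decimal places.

(-0.2565, -0.1350)

p̂₁ = 0.12775, p̂₂ = 0.32353, so the observed difference is -0.19578.
Unpooled SE = √(p̂₁(1−p̂₁)/n₁ + p̂₂(1−p̂₂)/n₂) = √(0.000245446 + 0.000715223) = 0.030995.
For 95% confidence, z* = 1.960. Margin = 1.960·0.030995 = 0.06075.
So the interval runs from -0.2565 to -0.1350.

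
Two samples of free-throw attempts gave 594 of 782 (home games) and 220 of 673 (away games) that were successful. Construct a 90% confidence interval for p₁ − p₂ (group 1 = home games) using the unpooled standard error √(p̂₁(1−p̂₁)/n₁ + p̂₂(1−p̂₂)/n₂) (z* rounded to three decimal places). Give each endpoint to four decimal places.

(0.3938, 0.4716)

p̂₁ = 594/782 = 0.75959, p̂₂ = 220/673 = 0.32689; p̂₁ − p̂₂ = 0.43270.
Unpooled SE = √(p̂₁(1−p̂₁)/n₁ + p̂₂(1−p̂₂)/n₂) = √(0.000233520 + 0.000326946) = 0.023674.
z* = 1.645 at the 90% level. Margin = 1.645·0.023674 = 0.03894.
So the interval runs from 0.3938 to 0.4716.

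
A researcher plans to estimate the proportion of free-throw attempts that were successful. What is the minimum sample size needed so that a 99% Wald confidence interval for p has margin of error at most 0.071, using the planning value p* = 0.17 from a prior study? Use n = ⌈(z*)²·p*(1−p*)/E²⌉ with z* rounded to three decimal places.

For 99% confidence, z* = 2.576.
p*(1−p*) = 0.1411.
Required n before rounding: 6.635776 × 0.1411 / 0.071² = 185.739.
Rounding up, n = 186.

n = 186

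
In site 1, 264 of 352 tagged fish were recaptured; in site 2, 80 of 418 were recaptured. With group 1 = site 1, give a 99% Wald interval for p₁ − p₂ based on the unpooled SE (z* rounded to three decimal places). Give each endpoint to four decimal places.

(0.4812, 0.6360)

p̂₁ = 0.75000, p̂₂ = 0.19139, so the observed difference is 0.55861.
SE = √(0.000532670 + 0.000370235) = √0.000902905 = 0.030048.
For 99% confidence, z* = 2.576. Margin of error = 0.07740.
So the interval runs from 0.4812 to 0.6360.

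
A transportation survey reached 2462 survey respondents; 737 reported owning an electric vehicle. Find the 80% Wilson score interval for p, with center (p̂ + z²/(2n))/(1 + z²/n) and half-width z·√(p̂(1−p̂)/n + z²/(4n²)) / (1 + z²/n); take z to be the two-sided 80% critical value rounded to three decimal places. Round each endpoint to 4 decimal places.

Here p̂ = 737/2462 = 0.29935 and z = 1.282 (z² = 1.643524).
1 + z²/n = 1.000668.
Center = (0.29935 + 0.000334)/1.000668 = 0.29948.
Radicand: p̂(1−p̂)/n + z²/(4n²) = 0.000085191 + 0.000000068 = 0.000085259.
Half-width = 1.282·√0.000085259/1.000668 = 0.01183.
Interval: 0.29948 ± 0.01183 → (0.2877, 0.3113).

(0.2877, 0.3113)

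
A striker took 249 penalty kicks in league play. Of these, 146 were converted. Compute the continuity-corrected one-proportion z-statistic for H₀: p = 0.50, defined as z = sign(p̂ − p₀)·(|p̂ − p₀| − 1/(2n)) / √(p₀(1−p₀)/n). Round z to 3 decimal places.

The sample proportion is 146/249 = 0.58635. p̂ − p₀ = 0.086345.
Continuity correction 1/(2n) = 1/498 = 0.002008.
Corrected numerator: |0.086345| − 0.002008 = 0.084337.
Null standard error: √(0.50·0.50/249) = √0.001004016 = 0.031686.
z = +0.084337/0.031686 = 2.662.

z = 2.662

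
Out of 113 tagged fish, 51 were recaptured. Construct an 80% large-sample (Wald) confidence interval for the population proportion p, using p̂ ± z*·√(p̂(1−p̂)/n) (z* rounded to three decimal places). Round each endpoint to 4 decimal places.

(0.3913, 0.5113)

The sample proportion is 51/113 = 0.45133.
SE = √(p̂(1−p̂)/n) = √(0.247631/113) = 0.046813.
For 80% confidence, z* = 1.282.
Margin = 1.282·0.046813 = 0.06001.
So the interval runs from 0.3913 to 0.5113.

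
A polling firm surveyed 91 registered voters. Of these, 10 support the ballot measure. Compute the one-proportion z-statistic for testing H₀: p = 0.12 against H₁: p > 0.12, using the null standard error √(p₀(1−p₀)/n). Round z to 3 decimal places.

z = -0.297

p̂ = 10/91 = 0.10989.
Under H₀, SE = √(p₀(1−p₀)/n) = √(0.12·0.88/91) = √0.001160440 = 0.034065.
Test statistic: z = -0.01011/0.034065 = -0.297.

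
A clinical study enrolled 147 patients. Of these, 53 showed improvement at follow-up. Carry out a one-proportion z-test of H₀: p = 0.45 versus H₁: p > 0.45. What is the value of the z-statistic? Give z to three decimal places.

With x = 53 successes in n = 147, p̂ = 0.36054.
Null standard error: √(0.45·0.55/147) = √0.001683673 = 0.041033.
Test statistic: z = -0.08946/0.041033 = -2.180.

z = -2.180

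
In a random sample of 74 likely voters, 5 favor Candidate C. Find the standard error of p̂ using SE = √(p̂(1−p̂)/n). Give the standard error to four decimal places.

With x = 5 successes in n = 74, p̂ = 0.06757.
p̂(1−p̂) = 0.06757·0.93243 = 0.063004.
SE = √(0.063004/74) = 0.0292.

SE = 0.0292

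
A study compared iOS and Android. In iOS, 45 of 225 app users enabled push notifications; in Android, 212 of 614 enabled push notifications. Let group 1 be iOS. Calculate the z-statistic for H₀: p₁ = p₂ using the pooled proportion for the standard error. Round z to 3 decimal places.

Sample proportions: p̂₁ = 45/225 = 0.20000 and p̂₂ = 212/614 = 0.34528.
Pooling: p̂ = 257/839 = 0.30632.
Pooled SE = √[0.2124869·0.00607311] ≈ 0.035923.
z = -0.14528/0.035923 = -4.044.

z = -4.044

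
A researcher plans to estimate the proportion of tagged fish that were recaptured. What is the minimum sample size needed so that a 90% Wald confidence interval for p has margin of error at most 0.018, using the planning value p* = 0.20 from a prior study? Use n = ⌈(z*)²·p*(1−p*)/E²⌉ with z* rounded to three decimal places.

n = 1337

For 90% confidence, z* = 1.645.
p*(1−p*) = 0.20·0.80 = 0.1600.
Required n before rounding: 2.706025 × 0.1600 / 0.018² = 1336.309.
⌈1336.309⌉ = 1337.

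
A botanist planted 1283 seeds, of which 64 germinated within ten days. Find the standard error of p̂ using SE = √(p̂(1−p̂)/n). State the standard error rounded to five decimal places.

SE = 0.00608

Sample proportion p̂ = 64/1283 = 0.04988.
p̂(1−p̂) = 0.04988·0.95012 = 0.047392.
Dividing by n and taking the root: √0.000036938 = 0.00608.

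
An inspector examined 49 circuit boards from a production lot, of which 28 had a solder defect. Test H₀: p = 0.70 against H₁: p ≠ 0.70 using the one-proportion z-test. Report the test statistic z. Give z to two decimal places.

z = -1.96

p̂ = 28/49 = 0.57143.
SE₀ = √(0.70·0.30/49) = 0.065465.
z = (p̂ − p₀)/SE = (0.57143 − 0.70)/0.065465 = -1.96.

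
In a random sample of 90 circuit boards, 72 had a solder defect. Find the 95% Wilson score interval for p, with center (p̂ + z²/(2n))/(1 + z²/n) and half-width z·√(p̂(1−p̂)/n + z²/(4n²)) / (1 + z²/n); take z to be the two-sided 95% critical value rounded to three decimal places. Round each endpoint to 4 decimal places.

(0.7059, 0.8696)

Here p̂ = 72/90 = 0.80000 and z = 1.960 (z² = 3.841600).
1 + z²/n = 1.042684.
Adjusted center: (0.80000 + z²/(2n))/1.042684 = 0.78772.
Radicand: p̂(1−p̂)/n + z²/(4n²) = 0.001777778 + 0.000118568 = 0.001896346.
Half-width = z·√(radicand)/denom = 1.960·0.043547/1.042684 = 0.08186.
So the interval runs from 0.7059 to 0.8696.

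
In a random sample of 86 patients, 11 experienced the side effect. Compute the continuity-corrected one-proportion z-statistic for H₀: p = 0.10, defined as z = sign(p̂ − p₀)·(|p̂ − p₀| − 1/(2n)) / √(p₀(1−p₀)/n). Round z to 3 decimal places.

p̂ = 11/86 = 0.12791. p̂ − p₀ = 0.027907.
1/(2n) = 0.005814.
Corrected numerator: |0.027907| − 0.005814 = 0.022093.
Under H₀, SE = √(p₀(1−p₀)/n) = √(0.10·0.90/86) = √0.001046512 = 0.032350.
z = (+)0.022093/0.032350 = 0.683.

z = 0.683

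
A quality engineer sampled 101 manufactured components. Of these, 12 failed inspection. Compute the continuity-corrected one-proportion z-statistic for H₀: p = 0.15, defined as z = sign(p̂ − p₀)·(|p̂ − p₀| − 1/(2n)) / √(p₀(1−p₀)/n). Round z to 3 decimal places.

z = -0.738

The sample proportion is 12/101 = 0.11881. p̂ − p₀ = -0.031188.
1/(2n) = 0.004950.
Corrected numerator: |-0.031188| − 0.004950 = 0.026238.
Null standard error: √(0.15·0.85/101) = √0.001262376 = 0.035530.
z = −0.026238/0.035530 = -0.738.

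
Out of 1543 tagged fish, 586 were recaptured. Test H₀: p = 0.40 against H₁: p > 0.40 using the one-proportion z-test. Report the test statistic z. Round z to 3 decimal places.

z = -1.621

p̂ = 586/1543 = 0.37978.
Under H₀, SE = √(p₀(1−p₀)/n) = √(0.40·0.60/1543) = √0.000155541 = 0.012472.
Test statistic: z = -0.02022/0.012472 = -1.621.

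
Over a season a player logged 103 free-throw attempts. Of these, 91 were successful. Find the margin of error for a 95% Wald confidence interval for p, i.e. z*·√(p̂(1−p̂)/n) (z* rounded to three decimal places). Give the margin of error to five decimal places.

p̂ = 91/103 = 0.88350.
Standard error of p̂: √(0.102931/103) = √0.000999335 = 0.031612.
For 95% confidence, z* = 1.960.
ME = 1.960·0.031612 = 0.06196.

ME = 0.06196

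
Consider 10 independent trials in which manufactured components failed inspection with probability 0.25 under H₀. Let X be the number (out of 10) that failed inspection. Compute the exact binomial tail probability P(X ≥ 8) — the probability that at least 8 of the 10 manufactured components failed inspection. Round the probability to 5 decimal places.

X is binomial with n = 10 and p = 0.25.
P(X ≥ 8) = C(10,8)·0.25^8·0.75^2 + C(10,9)·0.25^9·0.75^1 + C(10,10)·0.25^10·0.75^0.
= 0.000386 + 0.000029 + 0.000001 = 0.00042.

P = 0.00042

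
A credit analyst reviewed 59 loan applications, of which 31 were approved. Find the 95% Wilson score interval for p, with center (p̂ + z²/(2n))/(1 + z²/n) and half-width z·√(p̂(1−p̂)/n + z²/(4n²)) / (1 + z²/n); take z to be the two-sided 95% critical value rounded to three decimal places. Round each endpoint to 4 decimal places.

Here p̂ = 31/59 = 0.52542 and z = 1.960 (z² = 3.841600).
1 + z²/n = 1.065112.
Adjusted center: (0.52542 + z²/(2n))/1.065112 = 0.52387.
Radicand: p̂(1−p̂)/n + z²/(4n²) = 0.004226333 + 0.000275898 = 0.004502231.
Half-width = 1.960·√0.004502231/1.065112 = 0.12347.
Interval: 0.52387 ± 0.12347 → (0.4004, 0.6473).

(0.4004, 0.6473)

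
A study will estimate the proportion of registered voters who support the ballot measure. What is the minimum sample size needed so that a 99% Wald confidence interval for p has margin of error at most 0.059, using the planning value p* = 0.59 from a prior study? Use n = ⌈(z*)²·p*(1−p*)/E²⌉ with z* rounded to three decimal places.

n = 462

The 99% critical value is z* = 2.576.
p*(1−p*) = 0.59·0.41 = 0.2419.
Required n before rounding: 6.635776 × 0.2419 / 0.059² = 461.130.
⌈461.130⌉ = 462.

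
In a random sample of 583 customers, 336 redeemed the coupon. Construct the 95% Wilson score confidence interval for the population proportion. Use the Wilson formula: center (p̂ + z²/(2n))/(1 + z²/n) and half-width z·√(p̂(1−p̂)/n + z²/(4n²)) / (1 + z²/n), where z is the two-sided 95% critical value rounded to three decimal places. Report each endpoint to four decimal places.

(0.5358, 0.6158)

p̂ = 336/583 = 0.57633; z = 1.960, so z² = 3.841600.
1 + z²/n = 1.006589.
Adjusted center: (0.57633 + z²/(2n))/1.006589 = 0.57583.
Radicand: p̂(1−p̂)/n + z²/(4n²) = 0.000418823 + 0.000002826 = 0.000421649.
Half-width = z·√(radicand)/denom = 1.960·0.020534/1.006589 = 0.03998.
So the interval runs from 0.5358 to 0.6158.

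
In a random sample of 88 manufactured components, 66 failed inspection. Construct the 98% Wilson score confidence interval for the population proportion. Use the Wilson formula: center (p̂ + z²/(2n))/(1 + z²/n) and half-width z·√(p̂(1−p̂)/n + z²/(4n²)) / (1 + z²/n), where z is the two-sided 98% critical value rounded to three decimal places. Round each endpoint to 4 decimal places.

(0.6303, 0.8407)

p̂ = 66/88 = 0.75000; z = 2.326, so z² = 5.410276.
Denominator 1 + z²/n = 1 + 5.410276/88 = 1.061480.
Adjusted center: (0.75000 + z²/(2n))/1.061480 = 0.73552.
Radicand: p̂(1−p̂)/n + z²/(4n²) = 0.002130682 + 0.000174660 = 0.002305342.
Half-width = 2.326·√0.002305342/1.061480 = 0.10521.
Interval: 0.73552 ± 0.10521 → (0.6303, 0.8407).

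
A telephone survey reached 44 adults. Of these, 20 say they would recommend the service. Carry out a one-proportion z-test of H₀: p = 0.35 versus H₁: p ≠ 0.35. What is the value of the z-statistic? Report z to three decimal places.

With x = 20 successes in n = 44, p̂ = 0.45455.
Under H₀, SE = √(p₀(1−p₀)/n) = √(0.35·0.65/44) = √0.005170455 = 0.071906.
Test statistic: z = 0.10455/0.071906 = 1.454.

z = 1.454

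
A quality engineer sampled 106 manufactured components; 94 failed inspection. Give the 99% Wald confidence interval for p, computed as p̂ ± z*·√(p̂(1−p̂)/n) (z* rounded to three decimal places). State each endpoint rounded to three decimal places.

(0.808, 0.966)

Sample proportion p̂ = 94/106 = 0.88679.
SE(p̂) = √(0.88679·0.11321/106) = 0.030775.
For 99% confidence, z* = 2.576.
Margin = 2.576·0.030775 = 0.07928.
So the interval runs from 0.808 to 0.966.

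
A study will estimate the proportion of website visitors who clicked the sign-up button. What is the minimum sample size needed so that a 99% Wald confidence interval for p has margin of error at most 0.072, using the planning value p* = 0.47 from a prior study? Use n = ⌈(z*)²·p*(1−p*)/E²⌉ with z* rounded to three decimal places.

n = 319

The 99% critical value is z* = 2.576.
p*(1−p*) = 0.2491.
(z*)²·p*(1−p*)/E² = 6.635776·0.2491/0.005184 = 318.860.
Rounding up, n = 319.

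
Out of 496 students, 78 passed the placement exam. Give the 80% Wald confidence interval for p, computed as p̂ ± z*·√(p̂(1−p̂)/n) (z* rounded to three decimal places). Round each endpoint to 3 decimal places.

(0.136, 0.178)

Sample proportion p̂ = 78/496 = 0.15726.
Standard error of p̂: √(0.132528/496) = √0.000267193 = 0.016346.
For 80% confidence, z* = 1.282.
Margin of error: 1.282 × 0.016346 = 0.02096.
CI: 0.15726 ± 0.02096 = (0.136, 0.178).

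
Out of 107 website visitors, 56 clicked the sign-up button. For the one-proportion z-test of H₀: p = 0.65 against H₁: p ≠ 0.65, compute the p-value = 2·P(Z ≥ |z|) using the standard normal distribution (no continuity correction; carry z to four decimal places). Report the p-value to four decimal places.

With x = 56 successes in n = 107, p̂ = 0.52336.
Null standard error: √(0.65·0.35/107) = √0.002126168 = 0.046110.
z = (p̂ − p₀)/SE = (56/107 − 0.65)/0.046110 ≈ -2.7464.
From the standard normal, 2·P(Z ≥ |z|) = 0.0060.

p-value = 0.0060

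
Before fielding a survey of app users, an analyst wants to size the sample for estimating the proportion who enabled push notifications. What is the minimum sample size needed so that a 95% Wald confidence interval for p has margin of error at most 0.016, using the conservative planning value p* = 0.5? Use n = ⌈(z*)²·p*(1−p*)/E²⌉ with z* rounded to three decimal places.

n = 3752

The 95% critical value is z* = 1.960.
p*(1−p*) = 0.50·0.50 = 0.2500.
Required n before rounding: 3.841600 × 0.2500 / 0.016² = 3751.562.
⌈3751.562⌉ = 3752.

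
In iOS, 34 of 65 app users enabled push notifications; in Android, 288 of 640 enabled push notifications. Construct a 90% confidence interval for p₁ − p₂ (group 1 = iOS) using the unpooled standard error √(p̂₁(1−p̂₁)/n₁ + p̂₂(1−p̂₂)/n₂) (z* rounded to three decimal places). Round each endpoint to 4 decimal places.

p̂₁ = 0.52308, p̂₂ = 0.45000, so the observed difference is 0.07308.
SE = √(0.003837961 + 0.000386719) = √0.004224680 = 0.064998.
For 90% confidence, z* = 1.645. Margin = 1.645·0.064998 = 0.10692.
So the interval runs from -0.0338 to 0.1800.

(-0.0338, 0.1800)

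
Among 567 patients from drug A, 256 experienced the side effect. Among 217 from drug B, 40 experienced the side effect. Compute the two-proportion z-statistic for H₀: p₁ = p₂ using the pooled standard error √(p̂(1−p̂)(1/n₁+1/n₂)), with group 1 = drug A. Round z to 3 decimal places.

z = 6.904

p̂₁ = 256/567 = 0.45150, p̂₂ = 40/217 = 0.18433.
Pooling: p̂ = 296/784 = 0.37755.
Pooled SE = √[0.2350062·0.00637196] ≈ 0.038697.
z = 0.26717/0.038697 = 6.904.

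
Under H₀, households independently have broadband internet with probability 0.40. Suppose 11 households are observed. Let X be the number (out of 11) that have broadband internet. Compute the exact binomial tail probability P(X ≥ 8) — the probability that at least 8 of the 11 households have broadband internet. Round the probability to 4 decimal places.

P = 0.0293

X ~ Binomial(n=11, p=0.40).
P(X ≥ 8) = C(11,8)·0.40^8·0.60^3 + C(11,9)·0.40^9·0.60^2 + C(11,10)·0.40^10·0.60^1 + C(11,11)·0.40^11·0.60^0.
= 0.023357 + 0.005190 + 0.000692 + 0.000042 = 0.0293.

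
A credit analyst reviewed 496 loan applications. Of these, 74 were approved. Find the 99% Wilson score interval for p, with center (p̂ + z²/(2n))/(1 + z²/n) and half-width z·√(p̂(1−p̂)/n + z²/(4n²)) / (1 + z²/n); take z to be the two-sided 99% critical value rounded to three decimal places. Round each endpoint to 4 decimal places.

p̂ = 74/496 = 0.14919; z = 2.576, so z² = 6.635776.
Denominator 1 + z²/n = 1 + 6.635776/496 = 1.013379.
Center = (0.14919 + 0.006689)/1.013379 = 0.15382.
Radicand: p̂(1−p̂)/n + z²/(4n²) = 0.000255917 + 0.000006743 = 0.000262660.
Half-width = z·√(radicand)/denom = 2.576·0.016207/1.013379 = 0.04120.
So the interval runs from 0.1126 to 0.1950.

(0.1126, 0.1950)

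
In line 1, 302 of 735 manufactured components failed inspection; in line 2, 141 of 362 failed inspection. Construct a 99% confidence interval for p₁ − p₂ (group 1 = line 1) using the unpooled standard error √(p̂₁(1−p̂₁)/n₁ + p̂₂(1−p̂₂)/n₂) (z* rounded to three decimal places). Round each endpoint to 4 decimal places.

(-0.0595, 0.1023)

p̂₁ = 0.41088, p̂₂ = 0.38950, so the observed difference is 0.02138.
Unpooled SE = √(p̂₁(1−p̂₁)/n₁ + p̂₂(1−p̂₂)/n₂) = √(0.000329331 + 0.000656879) = 0.031404.
The 99% critical value is z* = 2.576. Margin of error = 0.08090.
CI: 0.02138 ± 0.08090 = (-0.0595, 0.1023).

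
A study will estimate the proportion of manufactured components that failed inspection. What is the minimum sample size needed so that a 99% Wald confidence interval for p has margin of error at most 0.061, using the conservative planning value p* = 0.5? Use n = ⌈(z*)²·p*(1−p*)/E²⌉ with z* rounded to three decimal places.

n = 446

z* = 2.576 at the 99% level.
p*(1−p*) = 0.50·0.50 = 0.2500.
(z*)²·p*(1−p*)/E² = 6.635776·0.2500/0.003721 = 445.833.
⌈445.833⌉ = 446.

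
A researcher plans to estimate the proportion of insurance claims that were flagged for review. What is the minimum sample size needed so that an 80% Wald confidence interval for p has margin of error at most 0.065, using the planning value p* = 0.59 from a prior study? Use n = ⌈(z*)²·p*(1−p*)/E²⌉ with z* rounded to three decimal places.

n = 95

The 80% critical value is z* = 1.282.
p*(1−p*) = 0.2419.
(z*)²·p*(1−p*)/E² = 1.643524·0.2419/0.004225 = 94.099.
⌈94.099⌉ = 95.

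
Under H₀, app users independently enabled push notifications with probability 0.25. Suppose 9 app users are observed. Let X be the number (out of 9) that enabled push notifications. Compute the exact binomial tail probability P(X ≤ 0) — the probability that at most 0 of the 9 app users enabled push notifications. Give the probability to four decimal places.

P = 0.0751

X ~ Binomial(n=9, p=0.25).
P(X ≤ 0) = C(9,0)·0.25^0·0.75^9.
= 0.075085 = 0.0751.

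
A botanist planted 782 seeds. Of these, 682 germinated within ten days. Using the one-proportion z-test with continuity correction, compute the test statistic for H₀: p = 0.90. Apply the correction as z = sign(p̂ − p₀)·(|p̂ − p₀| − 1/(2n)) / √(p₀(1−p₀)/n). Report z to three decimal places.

The sample proportion is 682/782 = 0.87212. p̂ − p₀ = -0.027877.
1/(2n) = 0.000639.
Corrected numerator: |-0.027877| − 0.000639 = 0.027238.
Under H₀, SE = √(p₀(1−p₀)/n) = √(0.90·0.10/782) = √0.000115090 = 0.010728.
z = (−)0.027238/0.010728 = -2.539.

z = -2.539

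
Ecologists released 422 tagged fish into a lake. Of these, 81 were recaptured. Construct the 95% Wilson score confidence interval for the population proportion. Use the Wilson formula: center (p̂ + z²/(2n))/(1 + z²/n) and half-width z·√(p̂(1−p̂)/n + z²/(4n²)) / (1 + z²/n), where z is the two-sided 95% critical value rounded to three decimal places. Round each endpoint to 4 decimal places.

Here p̂ = 81/422 = 0.19194 and z = 1.960 (z² = 3.841600).
1 + z²/n = 1.009103.
Adjusted center: (0.19194 + z²/(2n))/1.009103 = 0.19472.
Radicand: p̂(1−p̂)/n + z²/(4n²) = 0.000367538 + 0.000005393 = 0.000372931.
Half-width = z·√(radicand)/denom = 1.960·0.019311/1.009103 = 0.03751.
So the interval runs from 0.1572 to 0.2322.

(0.1572, 0.2322)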